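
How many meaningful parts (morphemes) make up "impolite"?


Word: "impolite"
Morphemes: im- + polite
Each morpheme carries meaning
= 2 morphemes


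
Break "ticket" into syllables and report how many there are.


Word: "ticket"
Syllable breakdown: tick · et
Counting: 2 parts
= 2 syllables


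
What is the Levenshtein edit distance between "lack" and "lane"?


Word 1: "lack" (length 4)
Word 2: "lane" (length 4)
One optimal edit sequence (insert/delete/substitute each cost 1):
  1. keep 'l'
  2. keep 'a'
  3. substitute 'c' -> 'n'  (+1)
  4. substitute 'k' -> 'e'  (+1)
Total edit operations: 2
Edit distance = 2


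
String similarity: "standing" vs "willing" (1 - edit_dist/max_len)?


Word 1: "standing" (length 8)
Word 2: "willing" (length 7)
One optimal edit sequence:
  1. delete 's'  (+1)
  2. substitute 't' -> 'w'  (+1)
  3. substitute 'a' -> 'i'  (+1)
  4. substitute 'n' -> 'l'  (+1)
  5. substitute 'd' -> 'l'  (+1)
  6. keep 'i'
  7. keep 'n'
  8. keep 'g'
Edit distance = 5
Max length = max(8, 7) = 8
Similarity = 1 - 5/8
= 0.3750


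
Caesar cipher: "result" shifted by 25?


Word: "result"
Shift: 25
Each letter → (letter + shift) mod 26:
  'r' (17) + 25 = 16 → 'q'
  'e' (4) + 25 = 3 → 'd'
  's' (18) + 25 = 17 → 'r'
  'u' (20) + 25 = 19 → 't'
  'l' (11) + 25 = 10 → 'k'
  't' (19) + 25 = 18 → 's'
Result = "qdrtks"


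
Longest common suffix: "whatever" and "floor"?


Word 1: "whatever"
Word 2: "floor"
Comparing from end:
  Pos -1: 'r' == 'r'
  Pos -2: 'e' != 'o' (stop)
LCS = "r" (length 1)


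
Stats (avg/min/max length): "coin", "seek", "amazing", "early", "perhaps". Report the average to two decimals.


Lengths: "coin"=4, "seek"=4, "amazing"=7, "early"=5, "perhaps"=7
Sum = 27, Count = 5
Average = 27/5 = 5.40
= avg=5.40, min=4, max=7


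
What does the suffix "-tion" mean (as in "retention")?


Suffix: -tion
As in: retention -> retain + -tion, with a spelling change
Meaning = act or process


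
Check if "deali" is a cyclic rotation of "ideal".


Word: "ideal", Candidate: "deali"
Method: check if candidate is substring of word+word
"idealideal" contains "deali"? Yes
Is rotation = Yes


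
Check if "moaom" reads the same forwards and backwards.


Word: "moaom"
Reversed: "moaom"
Forward == Backward? moaom == moaom
Palindrome = Yes


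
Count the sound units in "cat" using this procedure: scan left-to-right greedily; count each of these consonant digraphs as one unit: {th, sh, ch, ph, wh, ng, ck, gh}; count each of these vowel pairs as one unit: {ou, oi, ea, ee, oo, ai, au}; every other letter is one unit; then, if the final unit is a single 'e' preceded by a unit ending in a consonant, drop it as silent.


Word: "cat" (3 letters)
Left-to-right scan:
  (1) 'c' (letter)
  (2) 'a' (letter)
  (3) 't' (letter)
Units from scan: 3
Sound units = 3 units


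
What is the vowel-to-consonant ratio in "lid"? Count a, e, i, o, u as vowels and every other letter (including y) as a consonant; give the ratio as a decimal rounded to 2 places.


Word: "lid"
Vowels (a,e,i,o,u): 1
Consonants: 2
Ratio = 1/2
= 0.50


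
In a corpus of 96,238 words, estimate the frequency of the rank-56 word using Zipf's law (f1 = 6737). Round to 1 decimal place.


Zipf's law: f(r) = f(1) / r
f(1) = 6737
f(56) = 6737 / 56
= 120.3 occurrences


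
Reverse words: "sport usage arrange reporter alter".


Original: "sport usage arrange reporter alter"
Words (1..n): sport | usage | arrange | reporter | alter
Reversed (n..1): alter | reporter | arrange | usage | sport
Result = "alter reporter arrange usage sport"


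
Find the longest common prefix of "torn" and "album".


Word 1: "torn"
Word 2: "album"
Comparing from start:
  Pos 0: 't' != 'a' (stop)
LCP = "" (length 0)


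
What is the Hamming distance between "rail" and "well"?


Comparing character by character (same length = 4):
  Pos 0: 'r' vs 'w' !=
  Pos 1: 'a' vs 'e' !=
  Pos 2: 'i' vs 'l' !=
  Pos 3: 'l' vs 'l' =
Hamming distance = 3


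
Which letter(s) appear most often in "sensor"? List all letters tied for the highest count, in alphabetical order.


Word: "sensor"
Letter counts:
  'e': 1
  'n': 1
  'o': 1
  'r': 1
  's': 2
Maximum count = 2
Most frequent = 's' (2 times each)


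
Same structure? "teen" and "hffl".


Pattern of "teen": [0, 1, 1, 2]
Pattern of "hffl": [0, 1, 1, 2]
Patterns match
Same pattern = Yes


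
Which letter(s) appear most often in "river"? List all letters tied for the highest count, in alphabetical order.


Word: "river"
Letter counts:
  'e': 1
  'i': 1
  'r': 2
  'v': 1
Maximum count = 2
Most frequent = 'r' (2 times each)


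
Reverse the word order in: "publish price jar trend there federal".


Original: "publish price jar trend there federal"
Words (1..n): publish | price | jar | trend | there | federal
Reversed (n..1): federal | there | trend | jar | price | publish
Result = "federal there trend jar price publish"


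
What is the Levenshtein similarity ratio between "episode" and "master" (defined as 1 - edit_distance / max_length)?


Word 1: "episode" (length 7)
Word 2: "master" (length 6)
One optimal edit sequence:
  1. delete 'e'  (+1)
  2. substitute 'p' -> 'm'  (+1)
  3. substitute 'i' -> 'a'  (+1)
  4. keep 's'
  5. substitute 'o' -> 't'  (+1)
  6. substitute 'd' -> 'e'  (+1)
  7. substitute 'e' -> 'r'  (+1)
Edit distance = 6
Max length = max(7, 6) = 7
Similarity = 1 - 6/7
= 0.1429


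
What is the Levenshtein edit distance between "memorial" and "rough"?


Word 1: "memorial" (length 8)
Word 2: "rough" (length 5)
One optimal edit sequence (insert/delete/substitute each cost 1):
  1. delete 'm'  (+1)
  2. delete 'e'  (+1)
  3. substitute 'm' -> 'r'  (+1)
  4. keep 'o'
  5. delete 'r'  (+1)
  6. substitute 'i' -> 'u'  (+1)
  7. substitute 'a' -> 'g'  (+1)
  8. substitute 'l' -> 'h'  (+1)
Total edit operations: 7
Edit distance = 7


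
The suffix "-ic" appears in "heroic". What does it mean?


Suffix: -ic
Example: heroic (hero + -ic)
Meaning = relating to


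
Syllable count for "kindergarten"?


Word: "kindergarten"
Syllable breakdown: kin-der-gar-ten
Counting: 4 parts
= 4 syllables


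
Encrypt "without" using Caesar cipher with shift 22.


Word: "without"
Shift: 22
Each letter → (letter + shift) mod 26:
  'w' (22) + 22 = 18 → 's'
  'i' (8) + 22 = 4 → 'e'
  't' (19) + 22 = 15 → 'p'
  'h' (7) + 22 = 3 → 'd'
  'o' (14) + 22 = 10 → 'k'
  'u' (20) + 22 = 16 → 'q'
  't' (19) + 22 = 15 → 'p'
Result = "sepdkqp"


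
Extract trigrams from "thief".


Word: "thief" (length 5)
Number of trigrams = 5 - 3 + 1 = 3
  Position 0: "thi"
  Position 1: "hie"
  Position 2: "ief"
Trigrams = "thi", "hie", "ief"


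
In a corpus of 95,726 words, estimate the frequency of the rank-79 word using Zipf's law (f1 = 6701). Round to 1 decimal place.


Zipf's law: f(r) = f(1) / r
f(1) = 6701
f(79) = 6701 / 79
= 84.8 occurrences


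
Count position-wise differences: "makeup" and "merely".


Comparing character by character (same length = 6):
  Pos 0: 'm' vs 'm' =
  Pos 1: 'a' vs 'e' !=
  Pos 2: 'k' vs 'r' !=
  Pos 3: 'e' vs 'e' =
  Pos 4: 'u' vs 'l' !=
  Pos 5: 'p' vs 'y' !=
Hamming distance = 4


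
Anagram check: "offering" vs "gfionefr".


Word 1: "offering" → sorted: effginor
Word 2: "gfionefr" → sorted: effginor
Same letters? effginor == effginor
Anagram = Yes


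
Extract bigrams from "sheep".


Word: "sheep" (length 5)
Number of bigrams = 5 - 2 + 1 = 4
  Position 0: "sh"
  Position 1: "he"
  Position 2: "ee"
  Position 3: "ep"
Bigrams = "sh", "he", "ee", "ep"


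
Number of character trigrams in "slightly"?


Word: "slightly" (length 8)
Number of 3-grams = length - 3 + 1 = 8 - 3 + 1
= 6


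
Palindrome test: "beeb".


Word: "beeb"
Reversed: "beeb"
Forward == Backward? beeb == beeb
Palindrome = Yes


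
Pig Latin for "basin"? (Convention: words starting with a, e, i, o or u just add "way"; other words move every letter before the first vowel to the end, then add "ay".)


Word: "basin"
Starts with consonant(s) → move to end, add 'ay'
Consonant cluster: "b"
Pig Latin = "asinbay"


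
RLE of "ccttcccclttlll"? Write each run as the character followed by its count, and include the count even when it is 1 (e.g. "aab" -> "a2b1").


String: "ccttcccclttlll"
Scanning for consecutive runs:
  'c' x 2
  't' x 2
  'c' x 4
  'l' x 1
  't' x 2
  'l' x 3
RLE = "c2t2c4l1t2l3"


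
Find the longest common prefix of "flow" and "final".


Word 1: "flow"
Word 2: "final"
Comparing from start:
  Pos 0: 'f' == 'f'
  Pos 1: 'l' != 'i' (stop)
LCP = "f" (length 1)


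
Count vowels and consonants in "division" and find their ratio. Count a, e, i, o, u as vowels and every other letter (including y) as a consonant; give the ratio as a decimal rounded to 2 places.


Word: "division"
Vowels (a,e,i,o,u): 4
Consonants: 4
Ratio = 4/4
= 1.00


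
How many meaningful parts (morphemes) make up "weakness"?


Word: "weakness"
Morphemes: weak / -ness
Each morpheme carries meaning
= 2 morphemes


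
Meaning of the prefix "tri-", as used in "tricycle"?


Prefix: tri-
Example: tricycle (tri- + cycle)
Meaning = three


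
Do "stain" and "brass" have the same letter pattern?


Pattern of "stain": [0, 1, 2, 3, 4]
Pattern of "brass": [0, 1, 2, 3, 3]
Patterns do not match
Same pattern = No


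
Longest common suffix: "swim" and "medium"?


Word 1: "swim"
Word 2: "medium"
Comparing from end:
  Pos -1: 'm' == 'm'
  Pos -2: 'i' != 'u' (stop)
LCS = "m" (length 1)


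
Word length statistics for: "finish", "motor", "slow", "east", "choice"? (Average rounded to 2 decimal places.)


Lengths: "finish"=6, "motor"=5, "slow"=4, "east"=4, "choice"=6
Sum = 25, Count = 5
Average = 25/5 = 5.00
= avg=5.00, min=4, max=6


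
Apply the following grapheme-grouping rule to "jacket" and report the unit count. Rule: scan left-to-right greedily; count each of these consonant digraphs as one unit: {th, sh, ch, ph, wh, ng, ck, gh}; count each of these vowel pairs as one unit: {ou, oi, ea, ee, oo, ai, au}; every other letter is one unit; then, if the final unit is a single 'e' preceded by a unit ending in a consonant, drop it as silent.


Word: "jacket" (6 letters)
Left-to-right scan:
  (1) 'j' (letter)
  (2) 'a' (letter)
  (3) 'ck' (digraph)
  (4) 'e' (letter)
  (5) 't' (letter)
Units from scan: 5
Sound units = 5 units


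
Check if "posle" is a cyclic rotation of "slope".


Word: "slope", Candidate: "posle"
Method: check if candidate is substring of word+word
"slopeslope" contains "posle"? No
Is rotation = No


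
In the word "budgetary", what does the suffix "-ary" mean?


Suffix: -ary
Example: budgetary = budget + -ary
Meaning = relating to


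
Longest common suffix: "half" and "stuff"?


Word 1: "half"
Word 2: "stuff"
Comparing from end:
  Pos -1: 'f' == 'f'
  Pos -2: 'l' != 'f' (stop)
LCS = "f" (length 1)


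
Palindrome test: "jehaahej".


Word: "jehaahej"
Reversed: "jehaahej"
Forward == Backward? jehaahej == jehaahej
Palindrome = Yes


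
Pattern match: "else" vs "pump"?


Pattern of "else": [0, 1, 2, 0]
Pattern of "pump": [0, 1, 2, 0]
Patterns match
Same pattern = Yes


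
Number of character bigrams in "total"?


Word: "total" (length 5)
Number of 2-grams = length - 2 + 1 = 5 - 2 + 1
= 4


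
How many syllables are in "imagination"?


Word: "imagination"
Syllable breakdown: i | mag | i | na | tion
Counting: 5 parts
= 5 syllables


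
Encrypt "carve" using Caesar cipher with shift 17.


Word: "carve"
Shift: 17
Each letter → (letter + shift) mod 26:
  'c' (2) + 17 = 19 → 't'
  'a' (0) + 17 = 17 → 'r'
  'r' (17) + 17 = 8 → 'i'
  'v' (21) + 17 = 12 → 'm'
  'e' (4) + 17 = 21 → 'v'
Result = "trimv"


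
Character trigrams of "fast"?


Word: "fast" (length 4)
Number of trigrams = 4 - 3 + 1 = 2
  Position 0: "fas"
  Position 1: "ast"
Trigrams = "fas", "ast"


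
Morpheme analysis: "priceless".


Word: "priceless"
Morphemes: price | -less
Each morpheme carries meaning
= 2 morphemes


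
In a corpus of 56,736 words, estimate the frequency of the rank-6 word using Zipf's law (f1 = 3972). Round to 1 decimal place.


Zipf's law: f(r) = f(1) / r
f(1) = 3972
f(6) = 3972 / 6
= 662.0 occurrences


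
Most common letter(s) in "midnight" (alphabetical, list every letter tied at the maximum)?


Word: "midnight"
Letter counts:
  'd': 1
  'g': 1
  'h': 1
  'i': 2
  'm': 1
  'n': 1
  't': 1
Maximum count = 2
Most frequent = 'i' (2 times each)


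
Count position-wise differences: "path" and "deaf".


Comparing character by character (same length = 4):
  Pos 0: 'p' vs 'd' !=
  Pos 1: 'a' vs 'e' !=
  Pos 2: 't' vs 'a' !=
  Pos 3: 'h' vs 'f' !=
Hamming distance = 4


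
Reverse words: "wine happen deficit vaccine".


Original: "wine happen deficit vaccine"
Words (1..n): wine | happen | deficit | vaccine
Reversed (n..1): vaccine | deficit | happen | wine
Result = "vaccine deficit happen wine"


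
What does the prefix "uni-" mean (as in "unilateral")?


Prefix: uni-
Example: unilateral (uni- + lateral)
Meaning = one


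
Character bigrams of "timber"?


Word: "timber" (length 6)
Number of bigrams = 6 - 2 + 1 = 5
  Position 0: "ti"
  Position 1: "im"
  Position 2: "mb"
  Position 3: "be"
  Position 4: "er"
Bigrams = "ti", "im", "mb", "be", "er"


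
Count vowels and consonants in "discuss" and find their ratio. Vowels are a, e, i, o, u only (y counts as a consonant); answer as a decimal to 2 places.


Word: "discuss"
Vowels (a,e,i,o,u): 2
Consonants: 5
Ratio = 2/5
= 0.40


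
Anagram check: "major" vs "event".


Word 1: "major" → sorted: ajmor
Word 2: "event" → sorted: eentv
Same letters? ajmor != eentv
Anagram = No


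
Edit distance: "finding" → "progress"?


Word 1: "finding" (length 7)
Word 2: "progress" (length 8)
One optimal edit sequence (insert/delete/substitute each cost 1):
  1. insert 'p'  (+1)
  2. substitute 'f' -> 'r'  (+1)
  3. substitute 'i' -> 'o'  (+1)
  4. substitute 'n' -> 'g'  (+1)
  5. substitute 'd' -> 'r'  (+1)
  6. substitute 'i' -> 'e'  (+1)
  7. substitute 'n' -> 's'  (+1)
  8. substitute 'g' -> 's'  (+1)
Total edit operations: 8
Edit distance = 8


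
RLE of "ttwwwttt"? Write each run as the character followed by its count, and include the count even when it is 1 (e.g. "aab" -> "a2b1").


String: "ttwwwttt"
Scanning for consecutive runs:
  't' x 2
  'w' x 3
  't' x 3
RLE = "t2w3t3"


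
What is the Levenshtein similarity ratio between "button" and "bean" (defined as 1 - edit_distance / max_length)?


Word 1: "button" (length 6)
Word 2: "bean" (length 4)
One optimal edit sequence:
  1. keep 'b'
  2. delete 'u'  (+1)
  3. delete 't'  (+1)
  4. substitute 't' -> 'e'  (+1)
  5. substitute 'o' -> 'a'  (+1)
  6. keep 'n'
Edit distance = 4
Max length = max(6, 4) = 6
Similarity = 1 - 4/6
= 0.3333


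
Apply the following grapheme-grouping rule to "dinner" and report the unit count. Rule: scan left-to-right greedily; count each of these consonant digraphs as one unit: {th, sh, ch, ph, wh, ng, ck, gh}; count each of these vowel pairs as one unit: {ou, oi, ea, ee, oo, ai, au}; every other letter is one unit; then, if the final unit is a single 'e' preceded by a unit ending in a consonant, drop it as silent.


Word: "dinner" (6 letters)
Left-to-right scan:
  1. 'd' (letter)
  2. 'i' (letter)
  3. 'n' (letter)
  4. 'n' (letter)
  5. 'e' (letter)
  6. 'r' (letter)
Units from scan: 6
Sound units = 6 units


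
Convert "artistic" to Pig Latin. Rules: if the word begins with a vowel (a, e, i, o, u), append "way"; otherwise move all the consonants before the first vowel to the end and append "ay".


Word: "artistic"
Starts with vowel → add 'way'
Pig Latin = "artisticway"


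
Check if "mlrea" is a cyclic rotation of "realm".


Word: "realm", Candidate: "mlrea"
Method: check if candidate is substring of word+word
"realmrealm" contains "mlrea"? No
Is rotation = No


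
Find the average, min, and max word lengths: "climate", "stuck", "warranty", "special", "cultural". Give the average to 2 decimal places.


Lengths: "climate"=7, "stuck"=5, "warranty"=8, "special"=7, "cultural"=8
Sum = 35, Count = 5
Average = 35/5 = 7.00
= avg=7.00, min=5, max=8


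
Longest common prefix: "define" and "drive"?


Word 1: "define"
Word 2: "drive"
Comparing from start:
  Pos 0: 'd' == 'd'
  Pos 1: 'e' != 'r' (stop)
LCP = "d" (length 1)


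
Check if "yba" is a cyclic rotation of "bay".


Word: "bay", Candidate: "yba"
Method: check if candidate is substring of word+word
"baybay" contains "yba"? Yes
Is rotation = Yes


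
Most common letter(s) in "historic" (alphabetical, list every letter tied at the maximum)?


Word: "historic"
Letter counts:
  'c': 1
  'h': 1
  'i': 2
  'o': 1
  'r': 1
  's': 1
  't': 1
Maximum count = 2
Most frequent = 'i' (2 times each)


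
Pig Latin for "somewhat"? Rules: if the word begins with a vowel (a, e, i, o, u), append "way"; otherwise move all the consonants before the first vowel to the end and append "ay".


Word: "somewhat"
Starts with consonant(s) → move to end, add 'ay'
Consonant cluster: "s"
Pig Latin = "omewhatsay"


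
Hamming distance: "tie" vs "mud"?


Comparing character by character (same length = 3):
  Pos 0: 't' vs 'm' !=
  Pos 1: 'i' vs 'u' !=
  Pos 2: 'e' vs 'd' !=
Hamming distance = 3


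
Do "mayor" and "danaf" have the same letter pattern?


Pattern of "mayor": [0, 1, 2, 3, 4]
Pattern of "danaf": [0, 1, 2, 1, 3]
Patterns do not match
Same pattern = No


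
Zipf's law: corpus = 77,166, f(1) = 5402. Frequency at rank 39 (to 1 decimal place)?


Zipf's law: f(r) = f(1) / r
f(1) = 5402
f(39) = 5402 / 39
= 138.5 occurrences


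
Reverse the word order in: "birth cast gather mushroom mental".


Original: "birth cast gather mushroom mental"
Words (1..n): birth | cast | gather | mushroom | mental
Reversed (n..1): mental | mushroom | gather | cast | birth
Result = "mental mushroom gather cast birth"


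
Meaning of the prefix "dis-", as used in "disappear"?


Prefix: dis-
Example: disappear (dis- + appear)
Meaning = not / opposite


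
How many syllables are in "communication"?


Word: "communication"
Syllable breakdown: com · mu · ni · ca · tion
Counting: 5 parts
= 5 syllables


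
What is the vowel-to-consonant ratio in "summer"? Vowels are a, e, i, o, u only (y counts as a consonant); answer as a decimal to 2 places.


Word: "summer"
Vowels (a,e,i,o,u): 2
Consonants: 4
Ratio = 2/4
= 0.50


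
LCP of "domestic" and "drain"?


Word 1: "domestic"
Word 2: "drain"
Comparing from start:
  Pos 0: 'd' == 'd'
  Pos 1: 'o' != 'r' (stop)
LCP = "d" (length 1)


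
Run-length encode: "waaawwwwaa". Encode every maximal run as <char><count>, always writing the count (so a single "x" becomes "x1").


String: "waaawwwwaa"
Scanning for consecutive runs:
  'w' x 1
  'a' x 3
  'w' x 4
  'a' x 2
RLE = "w1a3w4a2"


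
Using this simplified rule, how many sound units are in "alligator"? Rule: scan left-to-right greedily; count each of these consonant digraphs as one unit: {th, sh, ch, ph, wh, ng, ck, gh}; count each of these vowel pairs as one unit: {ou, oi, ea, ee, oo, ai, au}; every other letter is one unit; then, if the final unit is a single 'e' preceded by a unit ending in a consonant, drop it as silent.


Word: "alligator" (9 letters)
Left-to-right scan:
  (1) 'a' (letter)
  (2) 'l' (letter)
  (3) 'l' (letter)
  (4) 'i' (letter)
  (5) 'g' (letter)
  (6) 'a' (letter)
  (7) 't' (letter)
  (8) 'o' (letter)
  (9) 'r' (letter)
Units from scan: 9
Sound units = 9 units


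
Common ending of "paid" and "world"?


Word 1: "paid"
Word 2: "world"
Comparing from end:
  Pos -1: 'd' == 'd'
  Pos -2: 'i' != 'l' (stop)
LCS = "d" (length 1)


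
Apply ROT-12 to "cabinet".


Word: "cabinet"
Shift: 12
Each letter → (letter + shift) mod 26:
  'c' (2) + 12 = 14 → 'o'
  'a' (0) + 12 = 12 → 'm'
  'b' (1) + 12 = 13 → 'n'
  'i' (8) + 12 = 20 → 'u'
  'n' (13) + 12 = 25 → 'z'
  'e' (4) + 12 = 16 → 'q'
  't' (19) + 12 = 5 → 'f'
Result = "omnuzqf"


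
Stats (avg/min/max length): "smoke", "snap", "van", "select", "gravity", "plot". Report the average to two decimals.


Lengths: "smoke"=5, "snap"=4, "van"=3, "select"=6, "gravity"=7, "plot"=4
Sum = 29, Count = 6
Average = 29/6 = 4.83
= avg=4.83, min=3, max=7


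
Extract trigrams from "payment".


Word: "payment" (length 7)
Number of trigrams = 7 - 3 + 1 = 5
  Position 0: "pay"
  Position 1: "aym"
  Position 2: "yme"
  Position 3: "men"
  Position 4: "ent"
Trigrams = "pay", "aym", "yme", "men", "ent"


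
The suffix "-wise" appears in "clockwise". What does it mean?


Suffix: -wise
As in: clockwise -> clock + -wise
Meaning = in the manner of


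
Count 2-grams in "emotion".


Word: "emotion" (length 7)
Number of 2-grams = length - 2 + 1 = 7 - 2 + 1
= 6


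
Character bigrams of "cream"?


Word: "cream" (length 5)
Number of bigrams = 5 - 2 + 1 = 4
  Position 0: "cr"
  Position 1: "re"
  Position 2: "ea"
  Position 3: "am"
Bigrams = "cr", "re", "ea", "am"


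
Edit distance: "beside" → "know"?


Word 1: "beside" (length 6)
Word 2: "know" (length 4)
One optimal edit sequence (insert/delete/substitute each cost 1):
  1. delete 'b'  (+1)
  2. delete 'e'  (+1)
  3. substitute 's' -> 'k'  (+1)
  4. substitute 'i' -> 'n'  (+1)
  5. substitute 'd' -> 'o'  (+1)
  6. substitute 'e' -> 'w'  (+1)
Total edit operations: 6
Edit distance = 6


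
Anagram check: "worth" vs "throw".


Word 1: "worth" → sorted: hortw
Word 2: "throw" → sorted: hortw
Same letters? hortw == hortw
Anagram = Yes


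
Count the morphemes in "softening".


Word: "softening"
Morphemes: soft | -en | -ing
Each morpheme carries meaning
= 3 morphemes


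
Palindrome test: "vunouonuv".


Word: "vunouonuv"
Reversed: "vunouonuv"
Forward == Backward? vunouonuv == vunouonuv
Palindrome = Yes


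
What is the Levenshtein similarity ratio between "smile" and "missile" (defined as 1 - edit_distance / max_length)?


Word 1: "smile" (length 5)
Word 2: "missile" (length 7)
One optimal edit sequence:
  1. insert 'm'  (+1)
  2. insert 'i'  (+1)
  3. keep 's'
  4. substitute 'm' -> 's'  (+1)
  5. keep 'i'
  6. keep 'l'
  7. keep 'e'
Edit distance = 3
Max length = max(5, 7) = 7
Similarity = 1 - 3/7
= 0.5714


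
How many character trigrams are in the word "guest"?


Word: "guest" (length 5)
Number of 3-grams = length - 3 + 1 = 5 - 3 + 1
= 3


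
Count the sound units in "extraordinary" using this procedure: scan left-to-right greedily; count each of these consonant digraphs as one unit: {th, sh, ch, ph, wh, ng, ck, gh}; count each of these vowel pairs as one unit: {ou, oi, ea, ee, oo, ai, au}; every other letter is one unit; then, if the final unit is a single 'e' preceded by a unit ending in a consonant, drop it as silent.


Word: "extraordinary" (13 letters)
Left-to-right scan:
  (1) 'e' (letter)
  (2) 'x' (letter)
  (3) 't' (letter)
  (4) 'r' (letter)
  (5) 'a' (letter)
  (6) 'o' (letter)
  (7) 'r' (letter)
  (8) 'd' (letter)
  (9) 'i' (letter)
  (10) 'n' (letter)
  (11) 'a' (letter)
  (12) 'r' (letter)
  (13) 'y' (letter)
Units from scan: 13
Sound units = 13 units


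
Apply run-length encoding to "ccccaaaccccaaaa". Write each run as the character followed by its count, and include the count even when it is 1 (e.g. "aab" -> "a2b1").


String: "ccccaaaccccaaaa"
Scanning for consecutive runs:
  'c' x 4
  'a' x 3
  'c' x 4
  'a' x 4
RLE = "c4a3c4a4"


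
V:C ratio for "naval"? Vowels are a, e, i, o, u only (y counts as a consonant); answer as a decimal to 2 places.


Word: "naval"
Vowels (a,e,i,o,u): 2
Consonants: 3
Ratio = 2/3
= 0.67


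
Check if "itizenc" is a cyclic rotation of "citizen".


Word: "citizen", Candidate: "itizenc"
Method: check if candidate is substring of word+word
"citizencitizen" contains "itizenc"? Yes
Is rotation = Yes


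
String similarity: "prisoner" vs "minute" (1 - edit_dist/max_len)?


Word 1: "prisoner" (length 8)
Word 2: "minute" (length 6)
One optimal edit sequence:
  1. delete 'p'  (+1)
  2. substitute 'r' -> 'm'  (+1)
  3. keep 'i'
  4. substitute 's' -> 'n'  (+1)
  5. substitute 'o' -> 'u'  (+1)
  6. substitute 'n' -> 't'  (+1)
  7. keep 'e'
  8. delete 'r'  (+1)
Edit distance = 6
Max length = max(8, 6) = 8
Similarity = 1 - 6/8
= 0.2500


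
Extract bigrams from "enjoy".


Word: "enjoy" (length 5)
Number of bigrams = 5 - 2 + 1 = 4
  Position 0: "en"
  Position 1: "nj"
  Position 2: "jo"
  Position 3: "oy"
Bigrams = "en", "nj", "jo", "oy"


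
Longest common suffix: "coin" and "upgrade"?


Word 1: "coin"
Word 2: "upgrade"
Comparing from end:
  Pos -1: 'n' != 'e' (stop)
LCS = "" (length 0)


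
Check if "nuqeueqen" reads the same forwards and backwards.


Word: "nuqeueqen"
Reversed: "neqeuequn"
Forward == Backward? nuqeueqen != neqeuequn
Palindrome = No


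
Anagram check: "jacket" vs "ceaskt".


Word 1: "jacket" → sorted: acejkt
Word 2: "ceaskt" → sorted: acekst
Same letters? acejkt != acekst
Anagram = No


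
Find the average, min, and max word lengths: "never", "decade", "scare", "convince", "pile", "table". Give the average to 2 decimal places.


Lengths: "never"=5, "decade"=6, "scare"=5, "convince"=8, "pile"=4, "table"=5
Sum = 33, Count = 6
Average = 33/6 = 5.50
= avg=5.50, min=4, max=8


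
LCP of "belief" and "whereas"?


Word 1: "belief"
Word 2: "whereas"
Comparing from start:
  Pos 0: 'b' != 'w' (stop)
LCP = "" (length 0)


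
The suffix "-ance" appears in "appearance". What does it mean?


Suffix: -ance
Example: appearance = appear + -ance
Meaning = state of


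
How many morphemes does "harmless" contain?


Word: "harmless"
Morphemes: harm | -less
Each morpheme carries meaning
= 2 morphemes


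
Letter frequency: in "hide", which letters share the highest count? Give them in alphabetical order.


Word: "hide"
Letter counts:
  'd': 1
  'e': 1
  'h': 1
  'i': 1
Maximum count = 1
Most frequent = 'd', 'e', 'h', 'i' (1 time each)


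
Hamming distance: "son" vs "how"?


Comparing character by character (same length = 3):
  Pos 0: 's' vs 'h' !=
  Pos 1: 'o' vs 'o' =
  Pos 2: 'n' vs 'w' !=
Hamming distance = 2


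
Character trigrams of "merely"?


Word: "merely" (length 6)
Number of trigrams = 6 - 3 + 1 = 4
  Position 0: "mer"
  Position 1: "ere"
  Position 2: "rel"
  Position 3: "ely"
Trigrams = "mer", "ere", "rel", "ely"


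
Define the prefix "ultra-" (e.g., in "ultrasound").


Prefix: ultra-
Example: ultrasound (ultra- + sound)
Meaning = beyond


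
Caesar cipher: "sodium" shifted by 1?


Word: "sodium"
Shift: 1
Each letter → (letter + shift) mod 26:
  's' (18) + 1 = 19 → 't'
  'o' (14) + 1 = 15 → 'p'
  'd' (3) + 1 = 4 → 'e'
  'i' (8) + 1 = 9 → 'j'
  'u' (20) + 1 = 21 → 'v'
  'm' (12) + 1 = 13 → 'n'
Result = "tpejvn"


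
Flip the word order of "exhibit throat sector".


Original: "exhibit throat sector"
Words (1..n): exhibit | throat | sector
Reversed (n..1): sector | throat | exhibit
Result = "sector throat exhibit"


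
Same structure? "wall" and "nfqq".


Pattern of "wall": [0, 1, 2, 2]
Pattern of "nfqq": [0, 1, 2, 2]
Patterns match
Same pattern = Yes


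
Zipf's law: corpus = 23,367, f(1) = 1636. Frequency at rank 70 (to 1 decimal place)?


Zipf's law: f(r) = f(1) / r
f(1) = 1636
f(70) = 1636 / 70
= 23.4 occurrences


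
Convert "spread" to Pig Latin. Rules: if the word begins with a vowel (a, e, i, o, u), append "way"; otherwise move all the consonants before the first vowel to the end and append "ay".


Word: "spread"
Starts with consonant(s) → move to end, add 'ay'
Consonant cluster: "spr"
Pig Latin = "eadspray"


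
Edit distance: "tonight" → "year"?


Word 1: "tonight" (length 7)
Word 2: "year" (length 4)
One optimal edit sequence (insert/delete/substitute each cost 1):
  1. delete 't'  (+1)
  2. delete 'o'  (+1)
  3. delete 'n'  (+1)
  4. substitute 'i' -> 'y'  (+1)
  5. substitute 'g' -> 'e'  (+1)
  6. substitute 'h' -> 'a'  (+1)
  7. substitute 't' -> 'r'  (+1)
Total edit operations: 7
Edit distance = 7


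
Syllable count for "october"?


Word: "october"
Syllable breakdown: oc · to · ber
Counting: 3 parts
= 3 syllables


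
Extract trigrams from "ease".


Word: "ease" (length 4)
Number of trigrams = 4 - 3 + 1 = 2
  Position 0: "eas"
  Position 1: "ase"
Trigrams = "eas", "ase"


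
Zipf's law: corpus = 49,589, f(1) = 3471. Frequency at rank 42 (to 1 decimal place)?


Zipf's law: f(r) = f(1) / r
f(1) = 3471
f(42) = 3471 / 42
= 82.6 occurrences


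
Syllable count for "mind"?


Word: "mind"
Syllable breakdown: mind
Counting: 1 part
= 1 syllable


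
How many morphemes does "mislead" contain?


Word: "mislead"
Morphemes: mis- / lead
Each morpheme carries meaning
= 2 morphemes


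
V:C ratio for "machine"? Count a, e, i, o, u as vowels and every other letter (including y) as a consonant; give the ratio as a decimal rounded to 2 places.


Word: "machine"
Vowels (a,e,i,o,u): 3
Consonants: 4
Ratio = 3/4
= 0.75


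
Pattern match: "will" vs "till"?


Pattern of "will": [0, 1, 2, 2]
Pattern of "till": [0, 1, 2, 2]
Patterns match
Same pattern = Yes


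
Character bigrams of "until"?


Word: "until" (length 5)
Number of bigrams = 5 - 2 + 1 = 4
  Position 0: "un"
  Position 1: "nt"
  Position 2: "ti"
  Position 3: "il"
Bigrams = "un", "nt", "ti", "il"


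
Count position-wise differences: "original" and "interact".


Comparing character by character (same length = 8):
  Pos 0: 'o' vs 'i' !=
  Pos 1: 'r' vs 'n' !=
  Pos 2: 'i' vs 't' !=
  Pos 3: 'g' vs 'e' !=
  Pos 4: 'i' vs 'r' !=
  Pos 5: 'n' vs 'a' !=
  Pos 6: 'a' vs 'c' !=
  Pos 7: 'l' vs 't' !=
Hamming distance = 8


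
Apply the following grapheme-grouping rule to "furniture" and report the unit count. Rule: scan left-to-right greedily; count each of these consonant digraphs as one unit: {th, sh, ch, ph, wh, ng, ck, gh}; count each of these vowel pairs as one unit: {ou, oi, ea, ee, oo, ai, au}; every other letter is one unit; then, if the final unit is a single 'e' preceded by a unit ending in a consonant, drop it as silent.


Word: "furniture" (9 letters)
Left-to-right scan:
  1. 'f' (letter)
  2. 'u' (letter)
  3. 'r' (letter)
  4. 'n' (letter)
  5. 'i' (letter)
  6. 't' (letter)
  7. 'u' (letter)
  8. 'r' (letter)
  9. 'e' (letter)
Units from scan: 9
Final unit is 'e' after a consonant -> drop as silent (-1)
Sound units = 8 units


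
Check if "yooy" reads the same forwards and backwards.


Word: "yooy"
Reversed: "yooy"
Forward == Backward? yooy == yooy
Palindrome = Yes


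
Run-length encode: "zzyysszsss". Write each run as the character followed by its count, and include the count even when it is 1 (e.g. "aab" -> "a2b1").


String: "zzyysszsss"
Scanning for consecutive runs:
  'z' x 2
  'y' x 2
  's' x 2
  'z' x 1
  's' x 3
RLE = "z2y2s2z1s3"


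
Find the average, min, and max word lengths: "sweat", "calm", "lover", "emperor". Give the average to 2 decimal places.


Lengths: "sweat"=5, "calm"=4, "lover"=5, "emperor"=7
Sum = 21, Count = 4
Average = 21/4 = 5.25
= avg=5.25, min=4, max=7


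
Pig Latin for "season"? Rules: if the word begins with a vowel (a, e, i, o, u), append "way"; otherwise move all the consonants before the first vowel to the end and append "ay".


Word: "season"
Starts with consonant(s) → move to end, add 'ay'
Consonant cluster: "s"
Pig Latin = "easonsay"


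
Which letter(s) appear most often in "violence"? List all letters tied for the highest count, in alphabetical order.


Word: "violence"
Letter counts:
  'c': 1
  'e': 2
  'i': 1
  'l': 1
  'n': 1
  'o': 1
  'v': 1
Maximum count = 2
Most frequent = 'e' (2 times each)


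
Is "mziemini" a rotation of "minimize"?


Word: "minimize", Candidate: "mziemini"
Method: check if candidate is substring of word+word
"minimizeminimize" contains "mziemini"? No
Is rotation = No


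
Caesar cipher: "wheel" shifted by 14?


Word: "wheel"
Shift: 14
Each letter → (letter + shift) mod 26:
  'w' (22) + 14 = 10 → 'k'
  'h' (7) + 14 = 21 → 'v'
  'e' (4) + 14 = 18 → 's'
  'e' (4) + 14 = 18 → 's'
  'l' (11) + 14 = 25 → 'z'
Result = "kvssz"


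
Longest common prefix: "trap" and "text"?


Word 1: "trap"
Word 2: "text"
Comparing from start:
  Pos 0: 't' == 't'
  Pos 1: 'r' != 'e' (stop)
LCP = "t" (length 1)


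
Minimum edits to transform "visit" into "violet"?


Word 1: "visit" (length 5)
Word 2: "violet" (length 6)
One optimal edit sequence (insert/delete/substitute each cost 1):
  1. keep 'v'
  2. keep 'i'
  3. insert 'o'  (+1)
  4. substitute 's' -> 'l'  (+1)
  5. substitute 'i' -> 'e'  (+1)
  6. keep 't'
Total edit operations: 3
Edit distance = 3


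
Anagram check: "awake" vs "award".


Word 1: "awake" → sorted: aaekw
Word 2: "award" → sorted: aadrw
Same letters? aaekw != aadrw
Anagram = No


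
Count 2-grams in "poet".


Word: "poet" (length 4)
Number of 2-grams = length - 2 + 1 = 4 - 2 + 1
= 3


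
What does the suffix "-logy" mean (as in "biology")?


Suffix: -logy
Example: biology (bio- + -logy)
Meaning = study of


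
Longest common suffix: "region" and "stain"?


Word 1: "region"
Word 2: "stain"
Comparing from end:
  Pos -1: 'n' == 'n'
  Pos -2: 'o' != 'i' (stop)
LCS = "n" (length 1)


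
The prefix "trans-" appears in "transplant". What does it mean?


Prefix: trans-
Example: transplant (trans- + plant)
Meaning = across


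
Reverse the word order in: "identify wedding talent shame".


Original: "identify wedding talent shame"
Words (1..n): identify | wedding | talent | shame
Reversed (n..1): shame | talent | wedding | identify
Result = "shame talent wedding identify"


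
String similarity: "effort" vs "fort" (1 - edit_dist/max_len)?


Word 1: "effort" (length 6)
Word 2: "fort" (length 4)
One optimal edit sequence:
  1. delete 'e'  (+1)
  2. delete 'f'  (+1)
  3. keep 'f'
  4. keep 'o'
  5. keep 'r'
  6. keep 't'
Edit distance = 2
Max length = max(6, 4) = 6
Similarity = 1 - 2/6
= 0.6667


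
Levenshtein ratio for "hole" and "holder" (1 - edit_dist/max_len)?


Word 1: "hole" (length 4)
Word 2: "holder" (length 6)
One optimal edit sequence:
  1. keep 'h'
  2. keep 'o'
  3. keep 'l'
  4. insert 'd'  (+1)
  5. keep 'e'
  6. insert 'r'  (+1)
Edit distance = 2
Max length = max(4, 6) = 6
Similarity = 1 - 2/6
= 0.6667


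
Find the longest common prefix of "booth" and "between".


Word 1: "booth"
Word 2: "between"
Comparing from start:
  Pos 0: 'b' == 'b'
  Pos 1: 'o' != 'e' (stop)
LCP = "b" (length 1)


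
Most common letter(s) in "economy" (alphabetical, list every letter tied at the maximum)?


Word: "economy"
Letter counts:
  'c': 1
  'e': 1
  'm': 1
  'n': 1
  'o': 2
  'y': 1
Maximum count = 2
Most frequent = 'o' (2 times each)


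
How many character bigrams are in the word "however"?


Word: "however" (length 7)
Number of 2-grams = length - 2 + 1 = 7 - 2 + 1
= 6


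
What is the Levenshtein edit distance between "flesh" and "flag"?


Word 1: "flesh" (length 5)
Word 2: "flag" (length 4)
One optimal edit sequence (insert/delete/substitute each cost 1):
  1. keep 'f'
  2. keep 'l'
  3. delete 'e'  (+1)
  4. substitute 's' -> 'a'  (+1)
  5. substitute 'h' -> 'g'  (+1)
Total edit operations: 3
Edit distance = 3


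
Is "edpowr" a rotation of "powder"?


Word: "powder", Candidate: "edpowr"
Method: check if candidate is substring of word+word
"powderpowder" contains "edpowr"? No
Is rotation = No


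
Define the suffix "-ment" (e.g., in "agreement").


Suffix: -ment
Example: agreement (agree + -ment)
Meaning = result of action


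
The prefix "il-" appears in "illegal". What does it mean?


Prefix: il-
As in: illegal -> il- + legal
Meaning = not


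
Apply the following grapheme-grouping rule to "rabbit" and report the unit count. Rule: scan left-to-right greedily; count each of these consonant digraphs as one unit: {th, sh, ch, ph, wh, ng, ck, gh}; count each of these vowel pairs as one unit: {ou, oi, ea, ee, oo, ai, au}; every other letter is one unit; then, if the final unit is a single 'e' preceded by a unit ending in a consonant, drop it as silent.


Word: "rabbit" (6 letters)
Left-to-right scan:
  1. 'r' (letter)
  2. 'a' (letter)
  3. 'b' (letter)
  4. 'b' (letter)
  5. 'i' (letter)
  6. 't' (letter)
Units from scan: 6
Sound units = 6 units


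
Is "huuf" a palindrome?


Word: "huuf"
Reversed: "fuuh"
Forward == Backward? huuf != fuuh
Palindrome = No


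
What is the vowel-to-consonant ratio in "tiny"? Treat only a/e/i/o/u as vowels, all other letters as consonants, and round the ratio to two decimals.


Word: "tiny"
Vowels (a,e,i,o,u): 1
Consonants: 3
Ratio = 1/3
= 0.33


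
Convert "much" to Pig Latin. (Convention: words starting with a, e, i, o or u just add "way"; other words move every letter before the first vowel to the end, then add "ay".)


Word: "much"
Starts with consonant(s) → move to end, add 'ay'
Consonant cluster: "m"
Pig Latin = "uchmay"


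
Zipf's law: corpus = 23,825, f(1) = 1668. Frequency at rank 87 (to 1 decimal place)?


Zipf's law: f(r) = f(1) / r
f(1) = 1668
f(87) = 1668 / 87
= 19.2 occurrences


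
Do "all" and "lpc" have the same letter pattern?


Pattern of "all": [0, 1, 1]
Pattern of "lpc": [0, 1, 2]
Patterns do not match
Same pattern = No


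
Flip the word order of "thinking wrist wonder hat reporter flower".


Original: "thinking wrist wonder hat reporter flower"
Words (1..n): thinking | wrist | wonder | hat | reporter | flower
Reversed (n..1): flower | reporter | hat | wonder | wrist | thinking
Result = "flower reporter hat wonder wrist thinking"


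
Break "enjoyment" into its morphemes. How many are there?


Word: "enjoyment"
Morphemes: en- / joy / -ment
Each morpheme carries meaning
= 3 morphemes


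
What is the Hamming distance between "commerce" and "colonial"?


Comparing character by character (same length = 8):
  Pos 0: 'c' vs 'c' =
  Pos 1: 'o' vs 'o' =
  Pos 2: 'm' vs 'l' !=
  Pos 3: 'm' vs 'o' !=
  Pos 4: 'e' vs 'n' !=
  Pos 5: 'r' vs 'i' !=
  Pos 6: 'c' vs 'a' !=
  Pos 7: 'e' vs 'l' !=
Hamming distance = 6


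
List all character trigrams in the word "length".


Word: "length" (length 6)
Number of trigrams = 6 - 3 + 1 = 4
  Position 0: "len"
  Position 1: "eng"
  Position 2: "ngt"
  Position 3: "gth"
Trigrams = "len", "eng", "ngt", "gth"


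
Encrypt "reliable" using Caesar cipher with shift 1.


Word: "reliable"
Shift: 1
Each letter → (letter + shift) mod 26:
  'r' (17) + 1 = 18 → 's'
  'e' (4) + 1 = 5 → 'f'
  'l' (11) + 1 = 12 → 'm'
  'i' (8) + 1 = 9 → 'j'
  'a' (0) + 1 = 1 → 'b'
  'b' (1) + 1 = 2 → 'c'
  'l' (11) + 1 = 12 → 'm'
  'e' (4) + 1 = 5 → 'f'
Result = "sfmjbcmf"


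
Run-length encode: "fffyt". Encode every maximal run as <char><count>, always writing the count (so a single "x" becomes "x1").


String: "fffyt"
Scanning for consecutive runs:
  'f' x 3
  'y' x 1
  't' x 1
RLE = "f3y1t1"


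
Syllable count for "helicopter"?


Word: "helicopter"
Syllable breakdown: hel / i / cop / ter
Counting: 4 parts
= 4 syllables


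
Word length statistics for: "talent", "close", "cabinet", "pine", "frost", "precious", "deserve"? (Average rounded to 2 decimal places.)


Lengths: "talent"=6, "close"=5, "cabinet"=7, "pine"=4, "frost"=5, "precious"=8, "deserve"=7
Sum = 42, Count = 7
Average = 42/7 = 6.00
= avg=6.00, min=4, max=8


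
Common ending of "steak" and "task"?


Word 1: "steak"
Word 2: "task"
Comparing from end:
  Pos -1: 'k' == 'k'
  Pos -2: 'a' != 's' (stop)
LCS = "k" (length 1)
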